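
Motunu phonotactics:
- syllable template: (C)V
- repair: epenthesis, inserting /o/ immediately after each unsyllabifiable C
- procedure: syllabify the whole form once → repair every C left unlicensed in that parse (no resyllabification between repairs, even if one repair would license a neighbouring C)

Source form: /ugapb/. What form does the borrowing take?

ugapobo

Under (C)V, the unsyllabifiable consonants are /p/, /b/ (no codas are permitted; onsets are limited to one consonant).
Epenthesis after each stranded consonant: /p/ → /po/, /b/ → /bo/.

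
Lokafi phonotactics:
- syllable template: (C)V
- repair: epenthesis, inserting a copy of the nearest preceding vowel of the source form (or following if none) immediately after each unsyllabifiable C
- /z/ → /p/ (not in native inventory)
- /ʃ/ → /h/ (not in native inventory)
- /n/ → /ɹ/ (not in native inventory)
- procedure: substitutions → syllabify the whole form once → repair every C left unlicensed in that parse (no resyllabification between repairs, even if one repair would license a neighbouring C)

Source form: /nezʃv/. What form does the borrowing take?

Substitution: /n/ → /ɹ/, /z/ → /p/, /ʃ/ → /h/, giving /ɹephv/.
Under (C)V, the unsyllabifiable consonants are /p/, /h/, /v/ (no codas are permitted; onsets are limited to one consonant).
Inserting the epenthetic vowel yields /p/ → /pe/, /h/ → /he/, /v/ → /ve/.

ɹepeheve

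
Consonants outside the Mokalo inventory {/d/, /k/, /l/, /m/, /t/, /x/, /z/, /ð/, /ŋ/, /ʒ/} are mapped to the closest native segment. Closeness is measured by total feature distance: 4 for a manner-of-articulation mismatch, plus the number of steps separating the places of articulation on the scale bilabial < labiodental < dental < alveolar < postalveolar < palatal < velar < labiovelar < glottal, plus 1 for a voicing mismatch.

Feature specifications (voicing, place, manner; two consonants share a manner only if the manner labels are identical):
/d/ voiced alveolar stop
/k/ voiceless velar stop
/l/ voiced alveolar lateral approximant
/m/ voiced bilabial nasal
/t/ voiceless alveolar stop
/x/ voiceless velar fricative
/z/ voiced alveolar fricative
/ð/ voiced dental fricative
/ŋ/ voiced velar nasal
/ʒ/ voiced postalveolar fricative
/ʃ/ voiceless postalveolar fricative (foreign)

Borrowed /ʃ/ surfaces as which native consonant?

/ʒ/ is closest: same manner (fricative), place distance 0 (postalveolar→postalveolar), voicing differs (+1); total 1. Next closest is /x/ at distance 2.

ʒ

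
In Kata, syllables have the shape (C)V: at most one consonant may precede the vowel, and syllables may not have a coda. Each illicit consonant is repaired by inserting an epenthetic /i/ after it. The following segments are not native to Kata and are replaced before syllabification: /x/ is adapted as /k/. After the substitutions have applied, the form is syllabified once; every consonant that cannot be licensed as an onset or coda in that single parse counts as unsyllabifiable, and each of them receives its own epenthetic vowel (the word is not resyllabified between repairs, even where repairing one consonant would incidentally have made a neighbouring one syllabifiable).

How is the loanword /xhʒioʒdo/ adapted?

kihiʒioʒido

Substitution: /x/ → /k/, giving /khʒioʒdo/.
Syllabifying with onset maximization leaves /k/, /h/, /ʒ/ stranded (no codas are permitted; onsets are limited to one consonant).
Inserting the epenthetic vowel yields /k/ → /ki/, /h/ → /hi/, /ʒ/ → /ʒi/.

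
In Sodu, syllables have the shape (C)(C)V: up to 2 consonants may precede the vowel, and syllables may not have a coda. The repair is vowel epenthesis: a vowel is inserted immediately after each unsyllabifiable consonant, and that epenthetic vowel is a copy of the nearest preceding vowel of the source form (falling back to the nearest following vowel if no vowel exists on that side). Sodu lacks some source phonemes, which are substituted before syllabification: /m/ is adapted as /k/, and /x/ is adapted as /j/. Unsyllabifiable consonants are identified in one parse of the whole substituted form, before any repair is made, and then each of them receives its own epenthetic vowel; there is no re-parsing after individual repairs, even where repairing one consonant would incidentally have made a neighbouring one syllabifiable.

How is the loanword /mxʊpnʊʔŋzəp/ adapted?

kjʊpnʊʔʊŋzəpə

Substitution: /m/ → /k/, /x/ → /j/, giving /kjʊpnʊʔŋzəp/.
Syllabifying with onset maximization leaves /ʔ/, /p/ stranded (no codas are permitted; onsets may contain at most 2 consonants).
Each unlicensed consonant becomes the onset of a new syllable: /ʔ/ → /ʔʊ/, /p/ → /pə/.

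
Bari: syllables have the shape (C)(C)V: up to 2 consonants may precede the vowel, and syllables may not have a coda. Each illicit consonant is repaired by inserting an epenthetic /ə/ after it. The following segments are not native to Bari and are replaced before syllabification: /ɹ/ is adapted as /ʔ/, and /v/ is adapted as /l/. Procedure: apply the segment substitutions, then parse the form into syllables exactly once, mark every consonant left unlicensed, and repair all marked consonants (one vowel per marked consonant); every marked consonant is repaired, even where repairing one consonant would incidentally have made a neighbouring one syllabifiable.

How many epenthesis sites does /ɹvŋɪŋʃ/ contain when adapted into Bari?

3

After substitution the input is /ʔlŋɪŋʃ/.
The unsyllabifiable consonants are /ʔ/, /ŋ/, /ʃ/; each receives one epenthetic vowel.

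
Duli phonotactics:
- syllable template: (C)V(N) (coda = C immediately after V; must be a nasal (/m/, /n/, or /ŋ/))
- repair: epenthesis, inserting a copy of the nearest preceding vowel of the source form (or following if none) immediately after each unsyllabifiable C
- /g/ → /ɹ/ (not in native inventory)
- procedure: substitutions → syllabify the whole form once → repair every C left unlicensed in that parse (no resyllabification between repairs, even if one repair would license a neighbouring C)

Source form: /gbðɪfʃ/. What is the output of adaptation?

ɹɪbɪðɪfɪʃɪ

Substitution: /g/ → /ɹ/, giving /ɹbðɪfʃ/.
Under (C)V(N), the unsyllabifiable consonants are /ɹ/, /b/, /f/, /ʃ/ (only a nasal (/m/, /n/, or /ŋ/) is licensed in coda position; onsets are limited to one consonant).
Each unlicensed consonant becomes the onset of a new syllable: /ɹ/ → /ɹɪ/, /b/ → /bɪ/, /f/ → /fɪ/, /ʃ/ → /ʃɪ/.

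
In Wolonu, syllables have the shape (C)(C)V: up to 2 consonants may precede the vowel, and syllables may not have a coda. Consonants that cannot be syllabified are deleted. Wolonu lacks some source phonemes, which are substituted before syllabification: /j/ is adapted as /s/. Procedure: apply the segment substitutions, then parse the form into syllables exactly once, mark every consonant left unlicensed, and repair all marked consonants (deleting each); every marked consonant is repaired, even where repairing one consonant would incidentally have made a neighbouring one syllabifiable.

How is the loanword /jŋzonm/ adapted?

ŋzo

Substitution: /j/ → /s/, giving /sŋzonm/.
Under (C)(C)V, the unsyllabifiable consonants are /s/, /n/, /m/ (no codas are permitted; onsets may contain at most 2 consonants).
Deletion applies to /s/, /n/, /m/.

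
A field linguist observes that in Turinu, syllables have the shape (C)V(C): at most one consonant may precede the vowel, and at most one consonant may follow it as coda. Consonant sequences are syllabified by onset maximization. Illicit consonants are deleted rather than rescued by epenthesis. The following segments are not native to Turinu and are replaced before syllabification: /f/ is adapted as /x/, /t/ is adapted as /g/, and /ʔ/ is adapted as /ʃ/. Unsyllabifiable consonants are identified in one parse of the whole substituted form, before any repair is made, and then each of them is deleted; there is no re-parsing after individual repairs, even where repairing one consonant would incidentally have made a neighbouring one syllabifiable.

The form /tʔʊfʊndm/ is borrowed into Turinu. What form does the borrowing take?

ʃʊxʊn

Substitution: /t/ → /g/, /ʔ/ → /ʃ/, /f/ → /x/, giving /gʃʊxʊndm/.
Under (C)V(C), the unsyllabifiable consonants are /g/, /d/, /m/ (at most one coda consonant is licensed; onsets are limited to one consonant).
Deletion applies to /g/, /d/, /m/.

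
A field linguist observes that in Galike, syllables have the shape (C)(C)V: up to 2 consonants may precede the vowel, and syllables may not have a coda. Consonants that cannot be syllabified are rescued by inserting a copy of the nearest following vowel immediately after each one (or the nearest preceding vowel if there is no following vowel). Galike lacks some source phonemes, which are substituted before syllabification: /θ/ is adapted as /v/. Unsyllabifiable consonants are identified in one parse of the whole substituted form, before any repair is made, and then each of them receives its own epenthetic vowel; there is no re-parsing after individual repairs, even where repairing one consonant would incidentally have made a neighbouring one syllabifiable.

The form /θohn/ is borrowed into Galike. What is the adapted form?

Substitution: /θ/ → /v/, giving /vohn/.
Under (C)(C)V, the unsyllabifiable consonants are /h/, /n/ (no codas are permitted; onsets may contain at most 2 consonants).
Epenthesis after each stranded consonant: /h/ → /ho/, /n/ → /no/.

vohono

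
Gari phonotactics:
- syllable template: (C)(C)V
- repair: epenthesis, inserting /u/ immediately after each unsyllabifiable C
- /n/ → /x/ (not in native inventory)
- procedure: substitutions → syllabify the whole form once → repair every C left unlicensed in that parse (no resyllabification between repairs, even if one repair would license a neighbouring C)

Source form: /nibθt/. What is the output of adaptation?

Substitution: /n/ → /x/, giving /xibθt/.
Under (C)(C)V, the unsyllabifiable consonants are /b/, /θ/, /t/ (no codas are permitted; onsets may contain at most 2 consonants).
Epenthesis after each stranded consonant: /b/ → /bu/, /θ/ → /θu/, /t/ → /tu/.

xibuθutu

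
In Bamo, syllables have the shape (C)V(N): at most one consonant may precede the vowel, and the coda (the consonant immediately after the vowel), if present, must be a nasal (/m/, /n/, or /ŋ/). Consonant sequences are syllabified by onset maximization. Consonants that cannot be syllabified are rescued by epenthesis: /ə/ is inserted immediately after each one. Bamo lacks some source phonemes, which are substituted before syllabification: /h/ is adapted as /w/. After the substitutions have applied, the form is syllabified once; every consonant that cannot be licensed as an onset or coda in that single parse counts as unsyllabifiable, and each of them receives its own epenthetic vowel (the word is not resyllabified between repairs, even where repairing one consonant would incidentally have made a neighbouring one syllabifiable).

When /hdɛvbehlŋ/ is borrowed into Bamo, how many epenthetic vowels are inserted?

5

After substitution the input is /wdɛvbewlŋ/.
The unsyllabifiable consonants are /w/, /v/, /w/, /l/, /ŋ/; each receives one epenthetic vowel.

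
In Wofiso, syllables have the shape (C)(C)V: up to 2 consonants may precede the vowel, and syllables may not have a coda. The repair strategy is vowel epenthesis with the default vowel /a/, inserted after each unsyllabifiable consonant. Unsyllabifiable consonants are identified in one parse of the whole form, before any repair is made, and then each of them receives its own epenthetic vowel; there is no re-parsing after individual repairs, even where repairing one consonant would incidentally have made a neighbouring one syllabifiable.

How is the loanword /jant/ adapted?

Under (C)(C)V, the unsyllabifiable consonants are /n/, /t/ (no codas are permitted; onsets may contain at most 2 consonants).
Each unlicensed consonant becomes the onset of a new syllable: /n/ → /na/, /t/ → /ta/.

janata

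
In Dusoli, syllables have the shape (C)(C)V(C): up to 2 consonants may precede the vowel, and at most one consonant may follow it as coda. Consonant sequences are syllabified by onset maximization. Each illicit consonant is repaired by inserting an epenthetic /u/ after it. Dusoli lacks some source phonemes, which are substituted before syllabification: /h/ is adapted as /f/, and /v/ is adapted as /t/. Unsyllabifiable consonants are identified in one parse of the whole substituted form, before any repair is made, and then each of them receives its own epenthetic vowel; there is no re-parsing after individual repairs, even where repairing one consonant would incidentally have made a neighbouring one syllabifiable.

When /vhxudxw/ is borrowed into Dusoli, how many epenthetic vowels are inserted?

After substitution the input is /tfxudxw/.
The unsyllabifiable consonants are /t/, /x/, /w/; each receives one epenthetic vowel.

3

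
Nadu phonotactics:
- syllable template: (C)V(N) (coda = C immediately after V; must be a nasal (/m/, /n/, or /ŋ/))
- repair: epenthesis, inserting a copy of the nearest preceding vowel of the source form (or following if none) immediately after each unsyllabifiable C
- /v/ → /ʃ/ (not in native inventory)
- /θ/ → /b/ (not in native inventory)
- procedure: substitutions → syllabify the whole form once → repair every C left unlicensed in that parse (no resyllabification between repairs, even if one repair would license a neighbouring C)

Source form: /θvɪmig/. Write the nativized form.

Substitution: /θ/ → /b/, /v/ → /ʃ/, giving /bʃɪmig/.
Syllabifying with onset maximization leaves /b/, /g/ stranded (only a nasal (/m/, /n/, or /ŋ/) is licensed in coda position; onsets are limited to one consonant).
Each unlicensed consonant becomes the onset of a new syllable: /b/ → /bɪ/, /g/ → /gi/.

bɪʃɪmigi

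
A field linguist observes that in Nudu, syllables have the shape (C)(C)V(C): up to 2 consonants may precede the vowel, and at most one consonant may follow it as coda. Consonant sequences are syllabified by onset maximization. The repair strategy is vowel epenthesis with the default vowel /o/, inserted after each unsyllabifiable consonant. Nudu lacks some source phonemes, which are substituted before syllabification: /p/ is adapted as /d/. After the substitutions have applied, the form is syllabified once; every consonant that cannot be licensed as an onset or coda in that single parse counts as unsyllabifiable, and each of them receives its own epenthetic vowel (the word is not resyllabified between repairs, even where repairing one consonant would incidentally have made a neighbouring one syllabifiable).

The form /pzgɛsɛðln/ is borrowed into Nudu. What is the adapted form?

Substitution: /p/ → /d/, giving /dzgɛsɛðln/.
The consonants /d/, /l/, /n/ cannot be parsed into a legal (C)(C)V(C) syllable (at most one coda consonant is licensed; onsets may contain at most 2 consonants).
Epenthesis after each stranded consonant: /d/ → /do/, /l/ → /lo/, /n/ → /no/.

dozgɛsɛðlono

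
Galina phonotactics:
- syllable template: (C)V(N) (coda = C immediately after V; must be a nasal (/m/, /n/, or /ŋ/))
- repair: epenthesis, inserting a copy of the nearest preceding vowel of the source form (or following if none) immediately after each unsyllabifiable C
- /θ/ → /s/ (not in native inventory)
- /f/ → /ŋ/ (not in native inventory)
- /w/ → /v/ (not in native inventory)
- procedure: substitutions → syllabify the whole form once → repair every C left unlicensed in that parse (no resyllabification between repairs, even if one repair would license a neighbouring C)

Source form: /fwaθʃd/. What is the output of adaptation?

ŋavasaʃada

Substitution: /f/ → /ŋ/, /w/ → /v/, /θ/ → /s/, giving /ŋvasʃd/.
The consonants /ŋ/, /s/, /ʃ/, /d/ cannot be parsed into a legal (C)V(N) syllable (only a nasal (/m/, /n/, or /ŋ/) is licensed in coda position; onsets are limited to one consonant).
Inserting the epenthetic vowel yields /ŋ/ → /ŋa/, /s/ → /sa/, /ʃ/ → /ʃa/, /d/ → /da/.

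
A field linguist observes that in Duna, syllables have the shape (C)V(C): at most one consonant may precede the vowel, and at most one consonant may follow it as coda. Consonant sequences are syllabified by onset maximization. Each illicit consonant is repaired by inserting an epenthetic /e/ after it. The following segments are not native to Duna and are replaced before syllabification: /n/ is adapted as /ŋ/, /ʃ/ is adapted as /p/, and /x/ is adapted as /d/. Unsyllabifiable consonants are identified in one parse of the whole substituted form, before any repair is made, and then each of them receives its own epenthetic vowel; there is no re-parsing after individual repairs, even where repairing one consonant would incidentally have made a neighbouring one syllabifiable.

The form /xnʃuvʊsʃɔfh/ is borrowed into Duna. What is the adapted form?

Substitution: /x/ → /d/, /n/ → /ŋ/, /ʃ/ → /p/, giving /dŋpuvʊspɔfh/.
Syllabifying with onset maximization leaves /d/, /ŋ/, /h/ stranded (at most one coda consonant is licensed; onsets are limited to one consonant).
Inserting the epenthetic vowel yields /d/ → /de/, /ŋ/ → /ŋe/, /h/ → /he/.

deŋepuvʊspɔfhe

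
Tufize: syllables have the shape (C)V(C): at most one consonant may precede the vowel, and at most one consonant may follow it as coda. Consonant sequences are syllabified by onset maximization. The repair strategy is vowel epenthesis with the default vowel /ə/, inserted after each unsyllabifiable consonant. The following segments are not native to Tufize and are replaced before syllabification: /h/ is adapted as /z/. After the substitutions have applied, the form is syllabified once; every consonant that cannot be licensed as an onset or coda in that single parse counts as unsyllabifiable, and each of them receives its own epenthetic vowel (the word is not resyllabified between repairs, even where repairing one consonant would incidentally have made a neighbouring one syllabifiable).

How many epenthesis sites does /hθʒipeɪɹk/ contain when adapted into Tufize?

3

After substitution the input is /zθʒipeɪɹk/.
The unsyllabifiable consonants are /z/, /θ/, /k/; each receives one epenthetic vowel.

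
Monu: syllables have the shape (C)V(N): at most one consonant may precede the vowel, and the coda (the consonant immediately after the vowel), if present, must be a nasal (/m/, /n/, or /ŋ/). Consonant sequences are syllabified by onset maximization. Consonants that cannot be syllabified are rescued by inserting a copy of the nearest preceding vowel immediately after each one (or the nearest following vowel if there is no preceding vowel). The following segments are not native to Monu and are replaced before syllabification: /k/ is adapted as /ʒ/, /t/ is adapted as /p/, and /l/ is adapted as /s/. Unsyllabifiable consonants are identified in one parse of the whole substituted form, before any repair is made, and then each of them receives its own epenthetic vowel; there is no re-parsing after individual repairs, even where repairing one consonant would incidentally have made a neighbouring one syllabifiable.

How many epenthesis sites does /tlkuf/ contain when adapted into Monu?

After substitution the input is /psʒuf/.
The unsyllabifiable consonants are /p/, /s/, /f/; each receives one epenthetic vowel.

3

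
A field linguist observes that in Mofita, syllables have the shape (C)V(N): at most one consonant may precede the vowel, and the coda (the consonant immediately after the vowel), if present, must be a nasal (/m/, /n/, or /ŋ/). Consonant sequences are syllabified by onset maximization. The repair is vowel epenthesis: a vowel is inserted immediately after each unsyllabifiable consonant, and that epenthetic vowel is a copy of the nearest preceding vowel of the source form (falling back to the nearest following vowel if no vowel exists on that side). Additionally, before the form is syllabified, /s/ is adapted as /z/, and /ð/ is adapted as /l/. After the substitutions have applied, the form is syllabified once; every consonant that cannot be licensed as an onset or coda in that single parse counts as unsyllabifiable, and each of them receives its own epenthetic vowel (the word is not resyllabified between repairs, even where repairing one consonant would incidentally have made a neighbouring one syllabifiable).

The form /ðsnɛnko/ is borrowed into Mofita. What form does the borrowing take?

lɛzɛnɛnko

Substitution: /ð/ → /l/, /s/ → /z/, giving /lznɛnko/.
Under (C)V(N), the unsyllabifiable consonants are /l/, /z/ (only a nasal (/m/, /n/, or /ŋ/) is licensed in coda position; onsets are limited to one consonant).
Each unlicensed consonant becomes the onset of a new syllable: /l/ → /lɛ/, /z/ → /zɛ/.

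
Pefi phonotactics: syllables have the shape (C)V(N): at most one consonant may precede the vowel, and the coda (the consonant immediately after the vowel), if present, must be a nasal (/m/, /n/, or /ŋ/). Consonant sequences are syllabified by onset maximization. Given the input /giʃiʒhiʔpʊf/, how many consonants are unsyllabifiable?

3

Syllabifying with onset maximization leaves /ʒ/, /ʔ/, /f/ stranded (only a nasal (/m/, /n/, or /ŋ/) is licensed in coda position; onsets are limited to one consonant).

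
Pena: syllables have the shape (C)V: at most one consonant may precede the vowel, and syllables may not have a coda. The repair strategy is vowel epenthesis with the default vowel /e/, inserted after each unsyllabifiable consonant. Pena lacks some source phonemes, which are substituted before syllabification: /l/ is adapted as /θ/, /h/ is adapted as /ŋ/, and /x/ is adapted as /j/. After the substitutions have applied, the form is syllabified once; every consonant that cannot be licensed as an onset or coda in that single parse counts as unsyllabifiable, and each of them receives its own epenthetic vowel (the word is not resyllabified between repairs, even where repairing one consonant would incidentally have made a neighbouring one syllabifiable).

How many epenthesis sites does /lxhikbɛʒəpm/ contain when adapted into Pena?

5

After substitution the input is /θjŋikbɛʒəpm/.
The unsyllabifiable consonants are /θ/, /j/, /k/, /p/, /m/; each receives one epenthetic vowel.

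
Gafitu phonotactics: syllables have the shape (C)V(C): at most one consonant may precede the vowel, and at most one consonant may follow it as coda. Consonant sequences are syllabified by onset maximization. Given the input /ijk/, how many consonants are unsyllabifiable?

1

Syllabifying with onset maximization leaves /k/ stranded (at most one coda consonant is licensed; onsets are limited to one consonant).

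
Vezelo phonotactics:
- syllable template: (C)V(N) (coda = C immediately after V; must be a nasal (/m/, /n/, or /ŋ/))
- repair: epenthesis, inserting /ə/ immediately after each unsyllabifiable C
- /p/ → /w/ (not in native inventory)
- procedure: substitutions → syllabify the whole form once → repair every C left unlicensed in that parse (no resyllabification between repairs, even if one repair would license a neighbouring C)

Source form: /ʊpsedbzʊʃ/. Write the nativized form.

Substitution: /p/ → /w/, giving /ʊwsedbzʊʃ/.
Syllabifying with onset maximization leaves /w/, /d/, /b/, /ʃ/ stranded (only a nasal (/m/, /n/, or /ŋ/) is licensed in coda position; onsets are limited to one consonant).
Each unlicensed consonant becomes the onset of a new syllable: /w/ → /wə/, /d/ → /də/, /b/ → /bə/, /ʃ/ → /ʃə/.

ʊwəsedəbəzʊʃə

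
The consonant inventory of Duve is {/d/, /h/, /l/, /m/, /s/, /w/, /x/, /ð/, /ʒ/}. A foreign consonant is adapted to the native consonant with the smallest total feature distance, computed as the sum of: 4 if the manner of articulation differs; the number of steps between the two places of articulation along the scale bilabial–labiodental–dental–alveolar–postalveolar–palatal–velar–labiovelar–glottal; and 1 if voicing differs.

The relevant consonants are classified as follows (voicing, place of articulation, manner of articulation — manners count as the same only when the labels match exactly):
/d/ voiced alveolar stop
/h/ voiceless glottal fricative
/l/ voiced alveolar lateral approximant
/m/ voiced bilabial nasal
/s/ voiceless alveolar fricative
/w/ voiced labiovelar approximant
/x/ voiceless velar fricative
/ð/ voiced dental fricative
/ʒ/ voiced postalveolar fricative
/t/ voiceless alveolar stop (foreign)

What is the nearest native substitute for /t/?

d

/d/ is closest: same manner (stop), place distance 0 (alveolar→alveolar), voicing differs (+1); total 1. Next closest is /s/ at distance 4.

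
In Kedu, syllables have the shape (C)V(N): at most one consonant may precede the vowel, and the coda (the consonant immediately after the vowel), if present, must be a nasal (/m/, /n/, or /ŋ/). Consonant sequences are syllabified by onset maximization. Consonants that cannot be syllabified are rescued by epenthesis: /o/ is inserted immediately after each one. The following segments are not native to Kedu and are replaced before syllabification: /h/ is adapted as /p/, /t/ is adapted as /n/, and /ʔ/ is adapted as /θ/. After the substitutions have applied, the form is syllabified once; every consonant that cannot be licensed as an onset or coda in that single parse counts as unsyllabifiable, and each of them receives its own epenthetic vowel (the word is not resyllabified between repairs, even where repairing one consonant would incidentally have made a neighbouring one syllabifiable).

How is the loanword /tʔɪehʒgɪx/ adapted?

noθɪepoʒogɪxo

Substitution: /t/ → /n/, /ʔ/ → /θ/, /h/ → /p/, giving /nθɪepʒgɪx/.
Under (C)V(N), the unsyllabifiable consonants are /n/, /p/, /ʒ/, /x/ (only a nasal (/m/, /n/, or /ŋ/) is licensed in coda position; onsets are limited to one consonant).
Epenthesis after each stranded consonant: /n/ → /no/, /p/ → /po/, /ʒ/ → /ʒo/, /x/ → /xo/.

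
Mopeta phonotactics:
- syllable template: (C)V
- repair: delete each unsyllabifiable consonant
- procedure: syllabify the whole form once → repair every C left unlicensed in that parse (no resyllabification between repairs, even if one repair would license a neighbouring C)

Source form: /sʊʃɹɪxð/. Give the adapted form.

sʊɹɪ

Syllabifying with onset maximization leaves /ʃ/, /x/, /ð/ stranded (no codas are permitted; onsets are limited to one consonant).
Deleting the stranded consonants removes /ʃ/, /x/, /ð/.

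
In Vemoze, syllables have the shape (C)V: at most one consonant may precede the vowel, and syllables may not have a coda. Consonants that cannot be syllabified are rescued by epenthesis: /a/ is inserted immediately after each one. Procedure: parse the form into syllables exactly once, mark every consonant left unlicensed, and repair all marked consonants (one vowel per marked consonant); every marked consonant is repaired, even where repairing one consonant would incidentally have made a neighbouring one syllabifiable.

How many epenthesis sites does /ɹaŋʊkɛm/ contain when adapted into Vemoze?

The unsyllabifiable consonants are /m/; each receives one epenthetic vowel.

1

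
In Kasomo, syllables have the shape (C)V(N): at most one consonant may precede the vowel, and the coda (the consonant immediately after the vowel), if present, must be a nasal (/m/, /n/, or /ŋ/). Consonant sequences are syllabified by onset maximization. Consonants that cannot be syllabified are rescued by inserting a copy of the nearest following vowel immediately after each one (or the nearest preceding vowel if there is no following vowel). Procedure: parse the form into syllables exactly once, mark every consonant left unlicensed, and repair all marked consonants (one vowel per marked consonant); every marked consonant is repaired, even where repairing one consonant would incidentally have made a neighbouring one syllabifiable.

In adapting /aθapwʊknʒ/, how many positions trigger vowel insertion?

4

The unsyllabifiable consonants are /p/, /k/, /n/, /ʒ/; each receives one epenthetic vowel.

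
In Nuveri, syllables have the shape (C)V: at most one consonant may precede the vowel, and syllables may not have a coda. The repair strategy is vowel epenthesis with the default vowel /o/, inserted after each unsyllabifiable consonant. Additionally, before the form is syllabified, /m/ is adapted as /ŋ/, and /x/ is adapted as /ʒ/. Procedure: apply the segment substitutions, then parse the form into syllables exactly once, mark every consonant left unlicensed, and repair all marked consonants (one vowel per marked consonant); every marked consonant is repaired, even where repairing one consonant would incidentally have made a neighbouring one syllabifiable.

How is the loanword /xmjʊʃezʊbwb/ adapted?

ʒoŋojʊʃezʊbowobo

Substitution: /x/ → /ʒ/, /m/ → /ŋ/, giving /ʒŋjʊʃezʊbwb/.
Under (C)V, the unsyllabifiable consonants are /ʒ/, /ŋ/, /b/, /w/, /b/ (no codas are permitted; onsets are limited to one consonant).
Inserting the epenthetic vowel yields /ʒ/ → /ʒo/, /ŋ/ → /ŋo/, /b/ → /bo/, /w/ → /wo/, /b/ → /bo/.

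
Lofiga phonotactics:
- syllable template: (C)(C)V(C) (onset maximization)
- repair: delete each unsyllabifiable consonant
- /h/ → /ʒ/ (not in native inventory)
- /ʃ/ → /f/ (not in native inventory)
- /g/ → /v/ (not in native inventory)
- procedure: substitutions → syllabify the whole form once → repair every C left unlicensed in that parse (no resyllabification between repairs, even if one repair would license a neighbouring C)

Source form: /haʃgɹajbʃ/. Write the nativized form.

ʒafvɹaj

Substitution: /h/ → /ʒ/, /ʃ/ → /f/, /g/ → /v/, giving /ʒafvɹajbf/.
Syllabifying with onset maximization leaves /b/, /f/ stranded (at most one coda consonant is licensed; onsets may contain at most 2 consonants).
Deleting the stranded consonants removes /b/, /f/.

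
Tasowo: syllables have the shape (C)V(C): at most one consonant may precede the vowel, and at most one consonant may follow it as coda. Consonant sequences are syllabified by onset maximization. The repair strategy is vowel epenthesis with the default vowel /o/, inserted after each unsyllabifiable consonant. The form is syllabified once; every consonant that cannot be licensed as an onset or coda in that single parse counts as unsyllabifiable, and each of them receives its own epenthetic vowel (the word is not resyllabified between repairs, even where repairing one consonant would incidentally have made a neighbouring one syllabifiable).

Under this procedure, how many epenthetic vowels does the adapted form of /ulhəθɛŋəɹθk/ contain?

The unsyllabifiable consonants are /θ/, /k/; each receives one epenthetic vowel.

2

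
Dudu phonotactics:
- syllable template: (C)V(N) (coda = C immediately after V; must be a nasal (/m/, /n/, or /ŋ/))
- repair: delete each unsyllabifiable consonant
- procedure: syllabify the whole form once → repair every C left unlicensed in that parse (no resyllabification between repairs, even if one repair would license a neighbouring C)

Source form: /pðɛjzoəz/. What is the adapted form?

Syllabifying with onset maximization leaves /p/, /j/, /z/ stranded (only a nasal (/m/, /n/, or /ŋ/) is licensed in coda position; onsets are limited to one consonant).
Deletion applies to /p/, /j/, /z/.

ðɛzoə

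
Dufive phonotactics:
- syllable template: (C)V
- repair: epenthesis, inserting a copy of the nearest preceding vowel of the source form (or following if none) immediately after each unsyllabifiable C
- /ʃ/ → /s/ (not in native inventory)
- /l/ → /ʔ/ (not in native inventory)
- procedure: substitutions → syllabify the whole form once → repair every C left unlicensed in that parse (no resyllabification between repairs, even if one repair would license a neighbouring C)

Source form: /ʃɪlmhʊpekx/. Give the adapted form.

Substitution: /ʃ/ → /s/, /l/ → /ʔ/, giving /sɪʔmhʊpekx/.
Under (C)V, the unsyllabifiable consonants are /ʔ/, /m/, /k/, /x/ (no codas are permitted; onsets are limited to one consonant).
Each unlicensed consonant becomes the onset of a new syllable: /ʔ/ → /ʔɪ/, /m/ → /mɪ/, /k/ → /ke/, /x/ → /xe/.

sɪʔɪmɪhʊpekexe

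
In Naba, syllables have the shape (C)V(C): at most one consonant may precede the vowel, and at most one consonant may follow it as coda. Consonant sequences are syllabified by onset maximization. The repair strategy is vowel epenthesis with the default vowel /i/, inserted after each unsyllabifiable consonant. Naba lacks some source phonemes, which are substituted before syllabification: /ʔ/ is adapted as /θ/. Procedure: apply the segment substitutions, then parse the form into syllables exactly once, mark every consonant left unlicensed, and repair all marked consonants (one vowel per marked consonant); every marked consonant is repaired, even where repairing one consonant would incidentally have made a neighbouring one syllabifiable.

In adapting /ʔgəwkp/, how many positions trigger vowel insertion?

3

After substitution the input is /θgəwkp/.
The unsyllabifiable consonants are /θ/, /k/, /p/; each receives one epenthetic vowel.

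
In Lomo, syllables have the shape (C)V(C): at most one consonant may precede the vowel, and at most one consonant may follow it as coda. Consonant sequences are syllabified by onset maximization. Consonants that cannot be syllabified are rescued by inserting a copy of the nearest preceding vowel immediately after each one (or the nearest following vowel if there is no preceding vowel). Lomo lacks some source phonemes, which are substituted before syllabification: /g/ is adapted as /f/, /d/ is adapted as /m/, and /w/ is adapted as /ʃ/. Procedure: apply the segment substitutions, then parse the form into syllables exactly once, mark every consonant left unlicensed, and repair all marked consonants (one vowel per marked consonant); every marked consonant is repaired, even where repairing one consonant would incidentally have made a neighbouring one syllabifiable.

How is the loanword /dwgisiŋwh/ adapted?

Substitution: /d/ → /m/, /w/ → /ʃ/, /g/ → /f/, giving /mʃfisiŋʃh/.
Syllabifying with onset maximization leaves /m/, /ʃ/, /ʃ/, /h/ stranded (at most one coda consonant is licensed; onsets are limited to one consonant).
Each unlicensed consonant becomes the onset of a new syllable: /m/ → /mi/, /ʃ/ → /ʃi/, /ʃ/ → /ʃi/, /h/ → /hi/.

miʃifisiŋʃihi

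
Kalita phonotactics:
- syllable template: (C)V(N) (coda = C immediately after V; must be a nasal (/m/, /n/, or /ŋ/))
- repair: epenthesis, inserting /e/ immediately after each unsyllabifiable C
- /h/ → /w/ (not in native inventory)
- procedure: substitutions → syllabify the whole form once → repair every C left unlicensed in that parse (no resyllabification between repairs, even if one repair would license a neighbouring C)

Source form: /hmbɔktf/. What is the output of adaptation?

wemebɔketefe

Substitution: /h/ → /w/, giving /wmbɔktf/.
The consonants /w/, /m/, /k/, /t/, /f/ cannot be parsed into a legal (C)V(N) syllable (only a nasal (/m/, /n/, or /ŋ/) is licensed in coda position; onsets are limited to one consonant).
Epenthesis after each stranded consonant: /w/ → /we/, /m/ → /me/, /k/ → /ke/, /t/ → /te/, /f/ → /fe/.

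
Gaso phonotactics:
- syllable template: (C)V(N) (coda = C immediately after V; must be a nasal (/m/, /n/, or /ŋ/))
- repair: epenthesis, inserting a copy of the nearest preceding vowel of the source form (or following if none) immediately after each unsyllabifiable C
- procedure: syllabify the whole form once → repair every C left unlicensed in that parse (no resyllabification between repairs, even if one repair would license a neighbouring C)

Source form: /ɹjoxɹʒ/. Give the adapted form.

ɹojoxoɹoʒo

Under (C)V(N), the unsyllabifiable consonants are /ɹ/, /x/, /ɹ/, /ʒ/ (only a nasal (/m/, /n/, or /ŋ/) is licensed in coda position; onsets are limited to one consonant).
Each unlicensed consonant becomes the onset of a new syllable: /ɹ/ → /ɹo/, /x/ → /xo/, /ɹ/ → /ɹo/, /ʒ/ → /ʒo/.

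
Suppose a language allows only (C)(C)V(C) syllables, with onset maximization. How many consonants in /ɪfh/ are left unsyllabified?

1

Under (C)(C)V(C), the unsyllabifiable consonants are /h/ (at most one coda consonant is licensed; onsets may contain at most 2 consonants).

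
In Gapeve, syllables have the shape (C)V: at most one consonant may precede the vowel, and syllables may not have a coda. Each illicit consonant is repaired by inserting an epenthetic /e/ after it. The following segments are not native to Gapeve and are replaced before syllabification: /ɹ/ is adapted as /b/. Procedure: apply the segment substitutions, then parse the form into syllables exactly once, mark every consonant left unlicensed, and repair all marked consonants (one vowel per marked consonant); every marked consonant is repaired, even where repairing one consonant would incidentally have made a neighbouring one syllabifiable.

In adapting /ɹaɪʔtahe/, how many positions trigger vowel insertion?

1

After substitution the input is /baɪʔtahe/.
The unsyllabifiable consonants are /ʔ/; each receives one epenthetic vowel.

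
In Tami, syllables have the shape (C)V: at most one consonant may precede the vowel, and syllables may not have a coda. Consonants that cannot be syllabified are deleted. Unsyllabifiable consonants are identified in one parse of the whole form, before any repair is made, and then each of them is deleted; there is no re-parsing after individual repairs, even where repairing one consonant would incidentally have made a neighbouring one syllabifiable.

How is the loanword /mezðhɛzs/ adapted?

The consonants /z/, /ð/, /z/, /s/ cannot be parsed into a legal (C)V syllable (no codas are permitted; onsets are limited to one consonant).
Deletion applies to /z/, /ð/, /z/, /s/.

mehɛ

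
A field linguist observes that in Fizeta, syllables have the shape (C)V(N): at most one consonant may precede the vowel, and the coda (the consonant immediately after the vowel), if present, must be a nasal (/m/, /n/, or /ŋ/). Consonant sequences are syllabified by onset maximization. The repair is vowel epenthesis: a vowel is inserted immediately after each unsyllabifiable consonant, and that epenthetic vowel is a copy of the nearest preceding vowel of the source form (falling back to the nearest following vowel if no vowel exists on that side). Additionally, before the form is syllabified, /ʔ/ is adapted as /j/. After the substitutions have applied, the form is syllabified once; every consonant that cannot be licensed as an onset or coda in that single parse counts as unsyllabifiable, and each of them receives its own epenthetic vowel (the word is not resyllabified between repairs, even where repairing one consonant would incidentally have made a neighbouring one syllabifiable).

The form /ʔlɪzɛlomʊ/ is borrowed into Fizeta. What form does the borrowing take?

Substitution: /ʔ/ → /j/, giving /jlɪzɛlomʊ/.
Under (C)V(N), the unsyllabifiable consonants are /j/ (only a nasal (/m/, /n/, or /ŋ/) is licensed in coda position; onsets are limited to one consonant).
Epenthesis after each stranded consonant: /j/ → /jɪ/.

jɪlɪzɛlomʊ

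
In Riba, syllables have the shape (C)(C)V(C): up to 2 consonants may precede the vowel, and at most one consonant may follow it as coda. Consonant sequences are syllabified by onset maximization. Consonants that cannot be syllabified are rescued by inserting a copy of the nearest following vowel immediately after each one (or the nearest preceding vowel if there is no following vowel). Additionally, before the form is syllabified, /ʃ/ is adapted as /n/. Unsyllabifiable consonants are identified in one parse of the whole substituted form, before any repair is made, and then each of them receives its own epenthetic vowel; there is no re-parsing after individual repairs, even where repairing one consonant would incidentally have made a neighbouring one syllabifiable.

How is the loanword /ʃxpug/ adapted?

Substitution: /ʃ/ → /n/, giving /nxpug/.
Syllabifying with onset maximization leaves /n/ stranded (at most one coda consonant is licensed; onsets may contain at most 2 consonants).
Each unlicensed consonant becomes the onset of a new syllable: /n/ → /nu/.

nuxpug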